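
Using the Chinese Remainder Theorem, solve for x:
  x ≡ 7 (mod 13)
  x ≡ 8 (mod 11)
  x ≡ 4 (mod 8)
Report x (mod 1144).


Moduli 13, 11, 8 are pairwise coprime; by CRT there is a unique solution modulo M = 13 · 11 · 8 = 1144.
Solve pairwise, accumulating the modulus:
  Start with x ≡ 7 (mod 13).
  Combine with x ≡ 8 (mod 11): since gcd(13, 11) = 1, we get a unique residue mod 143.
    Write x = 7 + 13·t and substitute into x ≡ 8 (mod 11): 13·t ≡ 8 − 7 = 1 (mod 11).
    Reduce coefficients mod 11: 2·t ≡ 1 (mod 11).
    The inverse of 2 mod 11 is 6 (since 2·6 = 12 = 1·11 + 1), so t ≡ 6·1 = 6 ≡ 6 (mod 11).
    Then x = 7 + 13·6 = 85, valid modulo lcm(13, 11) = 143: x ≡ 85 (mod 143).
  Combine with x ≡ 4 (mod 8): since gcd(143, 8) = 1, we get a unique residue mod 1144.
    Write x = 85 + 143·t and substitute into x ≡ 4 (mod 8): 143·t ≡ 4 − 85 = -81 (mod 8).
    Reduce coefficients mod 8: 7·t ≡ 7 (mod 8).
    The inverse of 7 mod 8 is 7 (since 7·7 = 49 = 6·8 + 1), so t ≡ 7·7 = 49 ≡ 1 (mod 8).
    Then x = 85 + 143·1 = 228, valid modulo lcm(143, 8) = 1144: x ≡ 228 (mod 1144).
Verify: 228 mod 13 = 7 ✓, 228 mod 11 = 8 ✓, 228 mod 8 = 4 ✓.

x ≡ 228 (mod 1144).


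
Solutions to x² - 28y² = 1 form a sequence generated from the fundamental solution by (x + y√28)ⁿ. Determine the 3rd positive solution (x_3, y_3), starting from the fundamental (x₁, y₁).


Step 1: Find the fundamental solution (x₁, y₁) of x² - 28y² = 1.
  Expand √28 as a continued fraction. a₀ = ⌊√28⌋ = 5; iterate m_{k+1} = d_k·a_k − m_k, d_{k+1} = (28 − m_{k+1}²)/d_k, a_{k+1} = ⌊(a₀ + m_{k+1})/d_{k+1}⌋ (starting m₀ = 0, d₀ = 1), with convergents p_k = a_k·p_{k-1} + p_{k-2}, q_k = a_k·q_{k-1} + q_{k-2} (p₋₁ = 1, q₋₁ = 0):
  k = 0: a₀ = 5; p₀/q₀ = 5/1; p₀² − 28·q₀² = 25 − 28 = -3.
  k = 1: m = 5, d = 3, a = ⌊(5 + 5)/3⌋ = 3; p/q = (3·5 + 1)/(3·1 + 0) = 16/3; p² − 28·q² = 256 − 252 = 4.
  k = 2: m = 4, d = 4, a = ⌊(5 + 4)/4⌋ = 2; p/q = (2·16 + 5)/(2·3 + 1) = 37/7; p² − 28·q² = 1369 − 1372 = -3.
  k = 3: m = 4, d = 3, a = ⌊(5 + 4)/3⌋ = 3; p/q = (3·37 + 16)/(3·7 + 3) = 127/24; p² − 28·q² = 16129 − 16128 = 1.
  The first convergent with p² − 28·q² = 1 gives the fundamental solution (x₁, y₁) = (127, 24).
Step 2: Apply the recurrence (x_{n+1}, y_{n+1}) = (x₁x_n + 28y₁y_n, x₁y_n + y₁x_n) repeatedly.
  From (x_1, y_1) = (127, 24): x_2 = 127·127 + 28·24·24 = 32257; y_2 = 127·24 + 24·127 = 6096.
  From (x_2, y_2) = (32257, 6096): x_3 = 127·32257 + 28·24·6096 = 8193151; y_3 = 127·6096 + 24·32257 = 1548360.
Step 3: Verify x_3² - 28·y_3² = 67127723308801 - 67127723308800 = 1 (should be 1). ✓

(x_1, y_1) = (127, 24); (x_3, y_3) = (8193151, 1548360).


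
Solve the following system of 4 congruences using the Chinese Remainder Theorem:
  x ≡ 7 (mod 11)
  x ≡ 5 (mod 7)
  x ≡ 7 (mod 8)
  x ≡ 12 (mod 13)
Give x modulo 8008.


Product of moduli M = 11 · 7 · 8 · 13 = 8008.
Merge one congruence at a time:
  Start: x ≡ 7 (mod 11).
  Combine with x ≡ 5 (mod 7); new modulus lcm = 77.
    Write x = 7 + 11·t and substitute into x ≡ 5 (mod 7): 11·t ≡ 5 − 7 = -2 (mod 7).
    Reduce coefficients mod 7: 4·t ≡ 5 (mod 7).
    The inverse of 4 mod 7 is 2 (since 4·2 = 8 = 1·7 + 1), so t ≡ 2·5 = 10 ≡ 3 (mod 7).
    Then x = 7 + 11·3 = 40, valid modulo lcm(11, 7) = 77: x ≡ 40 (mod 77).
  Combine with x ≡ 7 (mod 8); new modulus lcm = 616.
    Write x = 40 + 77·t and substitute into x ≡ 7 (mod 8): 77·t ≡ 7 − 40 = -33 (mod 8).
    Reduce coefficients mod 8: 5·t ≡ 7 (mod 8).
    The inverse of 5 mod 8 is 5 (since 5·5 = 25 = 3·8 + 1), so t ≡ 5·7 = 35 ≡ 3 (mod 8).
    Then x = 40 + 77·3 = 271, valid modulo lcm(77, 8) = 616: x ≡ 271 (mod 616).
  Combine with x ≡ 12 (mod 13); new modulus lcm = 8008.
    Write x = 271 + 616·t and substitute into x ≡ 12 (mod 13): 616·t ≡ 12 − 271 = -259 (mod 13).
    Reduce coefficients mod 13: 5·t ≡ 1 (mod 13).
    The inverse of 5 mod 13 is 8 (since 5·8 = 40 = 3·13 + 1), so t ≡ 8·1 = 8 ≡ 8 (mod 13).
    Then x = 271 + 616·8 = 5199, valid modulo lcm(616, 13) = 8008: x ≡ 5199 (mod 8008).
Verify against each original: 5199 mod 11 = 7, 5199 mod 7 = 5, 5199 mod 8 = 7, 5199 mod 13 = 12.

x ≡ 5199 (mod 8008).


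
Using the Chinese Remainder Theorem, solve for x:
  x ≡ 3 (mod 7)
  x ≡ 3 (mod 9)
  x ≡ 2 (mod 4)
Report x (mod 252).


Moduli 7, 9, 4 are pairwise coprime; by CRT there is a unique solution modulo M = 7 · 9 · 4 = 252.
Solve pairwise, accumulating the modulus:
  Start with x ≡ 3 (mod 7).
  Combine with x ≡ 3 (mod 9): since gcd(7, 9) = 1, we get a unique residue mod 63.
    Write x = 3 + 7·t and substitute into x ≡ 3 (mod 9): 7·t ≡ 3 − 3 = 0 (mod 9).
    The inverse of 7 mod 9 is 4 (since 7·4 = 28 = 3·9 + 1), so t ≡ 4·0 = 0 ≡ 0 (mod 9).
    Then x = 3 + 7·0 = 3, valid modulo lcm(7, 9) = 63: x ≡ 3 (mod 63).
  Combine with x ≡ 2 (mod 4): since gcd(63, 4) = 1, we get a unique residue mod 252.
    Write x = 3 + 63·t and substitute into x ≡ 2 (mod 4): 63·t ≡ 2 − 3 = -1 (mod 4).
    Reduce coefficients mod 4: 3·t ≡ 3 (mod 4).
    The inverse of 3 mod 4 is 3 (since 3·3 = 9 = 2·4 + 1), so t ≡ 3·3 = 9 ≡ 1 (mod 4).
    Then x = 3 + 63·1 = 66, valid modulo lcm(63, 4) = 252: x ≡ 66 (mod 252).
Verify: 66 mod 7 = 3 ✓, 66 mod 9 = 3 ✓, 66 mod 4 = 2 ✓.

x ≡ 66 (mod 252).


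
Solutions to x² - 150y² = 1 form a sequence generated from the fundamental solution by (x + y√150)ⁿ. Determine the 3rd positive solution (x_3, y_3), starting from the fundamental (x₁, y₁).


Step 1: Find the fundamental solution (x₁, y₁) of x² - 150y² = 1.
  Expand √150 as a continued fraction. a₀ = ⌊√150⌋ = 12; iterate m_{k+1} = d_k·a_k − m_k, d_{k+1} = (150 − m_{k+1}²)/d_k, a_{k+1} = ⌊(a₀ + m_{k+1})/d_{k+1}⌋ (starting m₀ = 0, d₀ = 1), with convergents p_k = a_k·p_{k-1} + p_{k-2}, q_k = a_k·q_{k-1} + q_{k-2} (p₋₁ = 1, q₋₁ = 0):
  k = 0: a₀ = 12; p₀/q₀ = 12/1; p₀² − 150·q₀² = 144 − 150 = -6.
  k = 1: m = 12, d = 6, a = ⌊(12 + 12)/6⌋ = 4; p/q = (4·12 + 1)/(4·1 + 0) = 49/4; p² − 150·q² = 2401 − 2400 = 1.
  The first convergent with p² − 150·q² = 1 gives the fundamental solution (x₁, y₁) = (49, 4).
Step 2: Apply the recurrence (x_{n+1}, y_{n+1}) = (x₁x_n + 150y₁y_n, x₁y_n + y₁x_n) repeatedly.
  From (x_1, y_1) = (49, 4): x_2 = 49·49 + 150·4·4 = 4801; y_2 = 49·4 + 4·49 = 392.
  From (x_2, y_2) = (4801, 392): x_3 = 49·4801 + 150·4·392 = 470449; y_3 = 49·392 + 4·4801 = 38412.
Step 3: Verify x_3² - 150·y_3² = 221322261601 - 221322261600 = 1 (should be 1). ✓

(x_1, y_1) = (49, 4); (x_3, y_3) = (470449, 38412).


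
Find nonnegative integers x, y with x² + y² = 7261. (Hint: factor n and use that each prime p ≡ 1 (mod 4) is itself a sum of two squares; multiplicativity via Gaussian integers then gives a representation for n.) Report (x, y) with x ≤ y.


Step 1: Factor n = 7261 = 53 · 137.
Step 2: Check the mod-4 condition on each prime factor: 53 ≡ 1 (mod 4), exponent 1; 137 ≡ 1 (mod 4), exponent 1.
All primes ≡ 3 (mod 4) appear to even exponent (or don't appear), so by the two-squares theorem n IS expressible as a sum of two squares.
Step 3: Build a representation. Here n = 53 · 137 is a product of primes ≡ 1 (mod 4). Each prime p ≡ 1 (mod 4) is itself a sum of two squares; find a² by testing p − a² for a perfect square:
  53: 53 − 1² = 52, 53 − 2² = 49 = 7² ⇒ 53 = 2² + 7².
  137: 137 − 1² = 136, 137 − 2² = 133, 137 − 3² = 128, 137 − 4² = 121 = 11² ⇒ 137 = 4² + 11².
  Combine using the Brahmagupta–Fibonacci identity (a² + b²)(c² + d²) = (ac − bd)² + (ad + bc)² = (ac + bd)² + (ad − bc)²:
  53 · 137 = 7261: from (2² + 7²)(4² + 11²), take (2·4 − 7·11, 2·11 + 7·4) = (8 − 77, 22 + 28) = (-69, 50); dropping signs (only squares matter) gives (69, 50); check 69² + 50² = 4761 + 2500 = 7261 ✓.
Step 4: Order so x ≤ y and verify: 50² + 69² = 2500 + 4761 = 7261 = n. ✓

n = 7261 = 50² + 69² (one valid representation with x ≤ y).


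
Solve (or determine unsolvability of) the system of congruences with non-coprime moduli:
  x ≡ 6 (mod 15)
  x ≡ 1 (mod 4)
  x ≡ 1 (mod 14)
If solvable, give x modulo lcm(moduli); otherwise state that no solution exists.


Moduli 15, 4, 14 are not pairwise coprime, so CRT works modulo lcm(m_i) when all pairwise compatibility conditions hold.
Pairwise compatibility: gcd(m_i, m_j) must divide a_i - a_j for every pair.
Merge one congruence at a time:
  Start: x ≡ 6 (mod 15).
  Combine with x ≡ 1 (mod 4): gcd(15, 4) = 1; 1 - 6 = -5, which IS divisible by 1, so compatible.
    Write x = 6 + 15·t and substitute into x ≡ 1 (mod 4): 15·t ≡ 1 − 6 = -5 (mod 4).
    Reduce coefficients mod 4: 3·t ≡ 3 (mod 4).
    The inverse of 3 mod 4 is 3 (since 3·3 = 9 = 2·4 + 1), so t ≡ 3·3 = 9 ≡ 1 (mod 4).
    Then x = 6 + 15·1 = 21, valid modulo lcm(15, 4) = 60: x ≡ 21 (mod 60).
  Combine with x ≡ 1 (mod 14): gcd(60, 14) = 2; 1 - 21 = -20, which IS divisible by 2, so compatible.
    Write x = 21 + 60·t and substitute into x ≡ 1 (mod 14): 60·t ≡ 1 − 21 = -20 (mod 14).
    Divide the congruence (and modulus) by g = 2: 30·t ≡ -10 (mod 7).
    Reduce coefficients mod 7: 2·t ≡ 4 (mod 7).
    The inverse of 2 mod 7 is 4 (since 2·4 = 8 = 1·7 + 1), so t ≡ 4·4 = 16 ≡ 2 (mod 7).
    Then x = 21 + 60·2 = 141, valid modulo lcm(60, 14) = 420: x ≡ 141 (mod 420).
Verify: 141 mod 15 = 6, 141 mod 4 = 1, 141 mod 14 = 1.

x ≡ 141 (mod 420).


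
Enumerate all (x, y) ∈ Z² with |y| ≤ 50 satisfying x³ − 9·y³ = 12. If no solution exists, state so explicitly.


The equation is x³ - 9y³ = 12. For fixed y, x³ = 9·y³ + 12, so a solution requires the RHS to be a perfect cube.
Strategy: iterate y from -50 to 50, compute RHS = 9·y³ + 12, and check whether it is a (positive or negative) perfect cube.
Check small values of y:
  y = 0: RHS = 12 is not a perfect cube.
  y = 1: RHS = 21 is not a perfect cube.
  y = -1: RHS = 3 is not a perfect cube.
  y = 2: RHS = 84 is not a perfect cube.
  y = -2: RHS = -60 is not a perfect cube.
  y = 3: RHS = 255 is not a perfect cube.
  y = -3: RHS = -231 is not a perfect cube.
Continuing the search up to |y| = 50 finds no solutions either.
No (x, y) in the scanned range satisfies the equation.

No integer solutions with |y| ≤ 50.


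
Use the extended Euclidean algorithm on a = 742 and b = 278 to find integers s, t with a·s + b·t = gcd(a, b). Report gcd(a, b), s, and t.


Euclidean algorithm on (742, 278) — divide until remainder is 0:
  742 = 2 · 278 + 186
  278 = 1 · 186 + 92
  186 = 2 · 92 + 2
  92 = 46 · 2 + 0
gcd(742, 278) = 2.
Track Bezout coefficients alongside the remainders: start with r₀ = 742 = a·1 + b·0 (s = 1, t = 0) and r₁ = 278 = a·0 + b·1 (s = 0, t = 1); each new remainder r_{k+1} = r_{k-1} − q_k·r_k inherits s_{k+1} = s_{k-1} − q_k·s_k, t_{k+1} = t_{k-1} − q_k·t_k, so r_k = a·s_k + b·t_k at every step:
  q = 2: r = 186, s = 1 − 2·0 = 1, t = 0 − 2·1 = -2  (check: 742·1 + 278·(-2) = 186)
  q = 1: r = 92, s = 0 − 1·1 = -1, t = 1 − 1·(-2) = 3  (check: 742·(-1) + 278·3 = 92)
  q = 2: r = 2, s = 1 − 2·(-1) = 3, t = -2 − 2·3 = -8  (check: 742·3 + 278·(-8) = 2)
The row with r = 2 (the gcd) gives the Bezout coefficients s = 3, t = -8.
Result: 742 · (3) + 278 · (-8) = 2.

gcd(742, 278) = 2; s = 3, t = -8 (check: 742·3 + 278·(-8) = 2).


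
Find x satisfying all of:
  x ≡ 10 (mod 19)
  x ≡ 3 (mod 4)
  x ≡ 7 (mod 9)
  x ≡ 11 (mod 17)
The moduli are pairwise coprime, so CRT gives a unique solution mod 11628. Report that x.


Product of moduli M = 19 · 4 · 9 · 17 = 11628.
Merge one congruence at a time:
  Start: x ≡ 10 (mod 19).
  Combine with x ≡ 3 (mod 4); new modulus lcm = 76.
    Write x = 10 + 19·t and substitute into x ≡ 3 (mod 4): 19·t ≡ 3 − 10 = -7 (mod 4).
    Reduce coefficients mod 4: 3·t ≡ 1 (mod 4).
    The inverse of 3 mod 4 is 3 (since 3·3 = 9 = 2·4 + 1), so t ≡ 3·1 = 3 ≡ 3 (mod 4).
    Then x = 10 + 19·3 = 67, valid modulo lcm(19, 4) = 76: x ≡ 67 (mod 76).
  Combine with x ≡ 7 (mod 9); new modulus lcm = 684.
    Write x = 67 + 76·t and substitute into x ≡ 7 (mod 9): 76·t ≡ 7 − 67 = -60 (mod 9).
    Reduce coefficients mod 9: 4·t ≡ 3 (mod 9).
    The inverse of 4 mod 9 is 7 (since 4·7 = 28 = 3·9 + 1), so t ≡ 7·3 = 21 ≡ 3 (mod 9).
    Then x = 67 + 76·3 = 295, valid modulo lcm(76, 9) = 684: x ≡ 295 (mod 684).
  Combine with x ≡ 11 (mod 17); new modulus lcm = 11628.
    Write x = 295 + 684·t and substitute into x ≡ 11 (mod 17): 684·t ≡ 11 − 295 = -284 (mod 17).
    Reduce coefficients mod 17: 4·t ≡ 5 (mod 17).
    The inverse of 4 mod 17 is 13 (since 4·13 = 52 = 3·17 + 1), so t ≡ 13·5 = 65 ≡ 14 (mod 17).
    Then x = 295 + 684·14 = 9871, valid modulo lcm(684, 17) = 11628: x ≡ 9871 (mod 11628).
Verify against each original: 9871 mod 19 = 10, 9871 mod 4 = 3, 9871 mod 9 = 7, 9871 mod 17 = 11.

x ≡ 9871 (mod 11628).


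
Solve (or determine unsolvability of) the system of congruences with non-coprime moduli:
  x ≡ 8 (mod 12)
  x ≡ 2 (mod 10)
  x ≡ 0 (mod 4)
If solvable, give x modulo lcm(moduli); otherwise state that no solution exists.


Moduli 12, 10, 4 are not pairwise coprime, so CRT works modulo lcm(m_i) when all pairwise compatibility conditions hold.
Pairwise compatibility: gcd(m_i, m_j) must divide a_i - a_j for every pair.
Merge one congruence at a time:
  Start: x ≡ 8 (mod 12).
  Combine with x ≡ 2 (mod 10): gcd(12, 10) = 2; 2 - 8 = -6, which IS divisible by 2, so compatible.
    Write x = 8 + 12·t and substitute into x ≡ 2 (mod 10): 12·t ≡ 2 − 8 = -6 (mod 10).
    Divide the congruence (and modulus) by g = 2: 6·t ≡ -3 (mod 5).
    Reduce coefficients mod 5: 1·t ≡ 2 (mod 5).
    So t ≡ 2 (mod 5).
    Then x = 8 + 12·2 = 32, valid modulo lcm(12, 10) = 60: x ≡ 32 (mod 60).
  Combine with x ≡ 0 (mod 4): gcd(60, 4) = 4; 0 - 32 = -32, which IS divisible by 4, so compatible.
    Write x = 32 + 60·t and substitute into x ≡ 0 (mod 4): 60·t ≡ 0 − 32 = -32 (mod 4).
    Divide the congruence (and modulus) by g = 4: 15·t ≡ -8 (mod 1).
    Modulo 1 every t works; take t = 0.
    Then x = 32 + 60·0 = 32, valid modulo lcm(60, 4) = 60: x ≡ 32 (mod 60).
Verify: 32 mod 12 = 8, 32 mod 10 = 2, 32 mod 4 = 0.

x ≡ 32 (mod 60).


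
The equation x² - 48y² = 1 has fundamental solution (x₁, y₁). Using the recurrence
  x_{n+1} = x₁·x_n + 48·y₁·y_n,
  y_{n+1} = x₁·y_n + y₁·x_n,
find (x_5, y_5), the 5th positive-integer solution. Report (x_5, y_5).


Step 1: Find the fundamental solution (x₁, y₁) of x² - 48y² = 1.
  Expand √48 as a continued fraction. a₀ = ⌊√48⌋ = 6; iterate m_{k+1} = d_k·a_k − m_k, d_{k+1} = (48 − m_{k+1}²)/d_k, a_{k+1} = ⌊(a₀ + m_{k+1})/d_{k+1}⌋ (starting m₀ = 0, d₀ = 1), with convergents p_k = a_k·p_{k-1} + p_{k-2}, q_k = a_k·q_{k-1} + q_{k-2} (p₋₁ = 1, q₋₁ = 0):
  k = 0: a₀ = 6; p₀/q₀ = 6/1; p₀² − 48·q₀² = 36 − 48 = -12.
  k = 1: m = 6, d = 12, a = ⌊(6 + 6)/12⌋ = 1; p/q = (1·6 + 1)/(1·1 + 0) = 7/1; p² − 48·q² = 49 − 48 = 1.
  The first convergent with p² − 48·q² = 1 gives the fundamental solution (x₁, y₁) = (7, 1).
Step 2: Apply the recurrence (x_{n+1}, y_{n+1}) = (x₁x_n + 48y₁y_n, x₁y_n + y₁x_n) repeatedly.
  From (x_1, y_1) = (7, 1): x_2 = 7·7 + 48·1·1 = 97; y_2 = 7·1 + 1·7 = 14.
  From (x_2, y_2) = (97, 14): x_3 = 7·97 + 48·1·14 = 1351; y_3 = 7·14 + 1·97 = 195.
  From (x_3, y_3) = (1351, 195): x_4 = 7·1351 + 48·1·195 = 18817; y_4 = 7·195 + 1·1351 = 2716.
  From (x_4, y_4) = (18817, 2716): x_5 = 7·18817 + 48·1·2716 = 262087; y_5 = 7·2716 + 1·18817 = 37829.
Step 3: Verify x_5² - 48·y_5² = 68689595569 - 68689595568 = 1 (should be 1). ✓

(x_1, y_1) = (7, 1); (x_5, y_5) = (262087, 37829).


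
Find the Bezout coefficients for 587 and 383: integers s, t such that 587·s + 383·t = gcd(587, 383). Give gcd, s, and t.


Euclidean algorithm on (587, 383) — divide until remainder is 0:
  587 = 1 · 383 + 204
  383 = 1 · 204 + 179
  204 = 1 · 179 + 25
  179 = 7 · 25 + 4
  25 = 6 · 4 + 1
  4 = 4 · 1 + 0
gcd(587, 383) = 1.
Track Bezout coefficients alongside the remainders: start with r₀ = 587 = a·1 + b·0 (s = 1, t = 0) and r₁ = 383 = a·0 + b·1 (s = 0, t = 1); each new remainder r_{k+1} = r_{k-1} − q_k·r_k inherits s_{k+1} = s_{k-1} − q_k·s_k, t_{k+1} = t_{k-1} − q_k·t_k, so r_k = a·s_k + b·t_k at every step:
  q = 1: r = 204, s = 1 − 1·0 = 1, t = 0 − 1·1 = -1  (check: 587·1 + 383·(-1) = 204)
  q = 1: r = 179, s = 0 − 1·1 = -1, t = 1 − 1·(-1) = 2  (check: 587·(-1) + 383·2 = 179)
  q = 1: r = 25, s = 1 − 1·(-1) = 2, t = -1 − 1·2 = -3  (check: 587·2 + 383·(-3) = 25)
  q = 7: r = 4, s = -1 − 7·2 = -15, t = 2 − 7·(-3) = 23  (check: 587·(-15) + 383·23 = 4)
  q = 6: r = 1, s = 2 − 6·(-15) = 92, t = -3 − 6·23 = -141  (check: 587·92 + 383·(-141) = 1)
The row with r = 1 (the gcd) gives the Bezout coefficients s = 92, t = -141.
Result: 587 · (92) + 383 · (-141) = 1.

gcd(587, 383) = 1; s = 92, t = -141 (check: 587·92 + 383·(-141) = 1).


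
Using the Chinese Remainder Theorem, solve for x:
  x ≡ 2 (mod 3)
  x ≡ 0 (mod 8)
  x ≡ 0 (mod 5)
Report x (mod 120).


Moduli 3, 8, 5 are pairwise coprime; by CRT there is a unique solution modulo M = 3 · 8 · 5 = 120.
Solve pairwise, accumulating the modulus:
  Start with x ≡ 2 (mod 3).
  Combine with x ≡ 0 (mod 8): since gcd(3, 8) = 1, we get a unique residue mod 24.
    Write x = 2 + 3·t and substitute into x ≡ 0 (mod 8): 3·t ≡ 0 − 2 = -2 (mod 8).
    Reduce coefficients mod 8: 3·t ≡ 6 (mod 8).
    The inverse of 3 mod 8 is 3 (since 3·3 = 9 = 1·8 + 1), so t ≡ 3·6 = 18 ≡ 2 (mod 8).
    Then x = 2 + 3·2 = 8, valid modulo lcm(3, 8) = 24: x ≡ 8 (mod 24).
  Combine with x ≡ 0 (mod 5): since gcd(24, 5) = 1, we get a unique residue mod 120.
    Write x = 8 + 24·t and substitute into x ≡ 0 (mod 5): 24·t ≡ 0 − 8 = -8 (mod 5).
    Reduce coefficients mod 5: 4·t ≡ 2 (mod 5).
    The inverse of 4 mod 5 is 4 (since 4·4 = 16 = 3·5 + 1), so t ≡ 4·2 = 8 ≡ 3 (mod 5).
    Then x = 8 + 24·3 = 80, valid modulo lcm(24, 5) = 120: x ≡ 80 (mod 120).
Verify: 80 mod 3 = 2 ✓, 80 mod 8 = 0 ✓, 80 mod 5 = 0 ✓.

x ≡ 80 (mod 120).


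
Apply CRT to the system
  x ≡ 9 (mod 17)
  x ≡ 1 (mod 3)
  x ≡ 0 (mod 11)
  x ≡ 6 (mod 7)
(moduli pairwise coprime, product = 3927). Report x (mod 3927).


Product of moduli M = 17 · 3 · 11 · 7 = 3927.
Merge one congruence at a time:
  Start: x ≡ 9 (mod 17).
  Combine with x ≡ 1 (mod 3); new modulus lcm = 51.
    Write x = 9 + 17·t and substitute into x ≡ 1 (mod 3): 17·t ≡ 1 − 9 = -8 (mod 3).
    Reduce coefficients mod 3: 2·t ≡ 1 (mod 3).
    The inverse of 2 mod 3 is 2 (since 2·2 = 4 = 1·3 + 1), so t ≡ 2·1 = 2 ≡ 2 (mod 3).
    Then x = 9 + 17·2 = 43, valid modulo lcm(17, 3) = 51: x ≡ 43 (mod 51).
  Combine with x ≡ 0 (mod 11); new modulus lcm = 561.
    Write x = 43 + 51·t and substitute into x ≡ 0 (mod 11): 51·t ≡ 0 − 43 = -43 (mod 11).
    Reduce coefficients mod 11: 7·t ≡ 1 (mod 11).
    The inverse of 7 mod 11 is 8 (since 7·8 = 56 = 5·11 + 1), so t ≡ 8·1 = 8 ≡ 8 (mod 11).
    Then x = 43 + 51·8 = 451, valid modulo lcm(51, 11) = 561: x ≡ 451 (mod 561).
  Combine with x ≡ 6 (mod 7); new modulus lcm = 3927.
    Write x = 451 + 561·t and substitute into x ≡ 6 (mod 7): 561·t ≡ 6 − 451 = -445 (mod 7).
    Reduce coefficients mod 7: 1·t ≡ 3 (mod 7).
    So t ≡ 3 (mod 7).
    Then x = 451 + 561·3 = 2134, valid modulo lcm(561, 7) = 3927: x ≡ 2134 (mod 3927).
Verify against each original: 2134 mod 17 = 9, 2134 mod 3 = 1, 2134 mod 11 = 0, 2134 mod 7 = 6.

x ≡ 2134 (mod 3927).


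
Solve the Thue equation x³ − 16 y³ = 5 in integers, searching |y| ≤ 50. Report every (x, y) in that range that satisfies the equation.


The equation is x³ - 16y³ = 5. For fixed y, x³ = 16·y³ + 5, so a solution requires the RHS to be a perfect cube.
Strategy: iterate y from -50 to 50, compute RHS = 16·y³ + 5, and check whether it is a (positive or negative) perfect cube.
Check small values of y:
  y = 0: RHS = 5 is not a perfect cube.
  y = 1: RHS = 21 is not a perfect cube.
  y = -1: RHS = -11 is not a perfect cube.
  y = 2: RHS = 133 is not a perfect cube.
  y = -2: RHS = -123 is not a perfect cube.
  y = 3: RHS = 437 is not a perfect cube.
  y = -3: RHS = -427 is not a perfect cube.
Continuing the search up to |y| = 50 finds no solutions either.
No (x, y) in the scanned range satisfies the equation.

No integer solutions with |y| ≤ 50.


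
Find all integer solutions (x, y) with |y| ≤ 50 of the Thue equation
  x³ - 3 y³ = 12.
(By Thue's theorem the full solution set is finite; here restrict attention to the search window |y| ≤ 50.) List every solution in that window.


The equation is x³ - 3y³ = 12. For fixed y, x³ = 3·y³ + 12, so a solution requires the RHS to be a perfect cube.
Strategy: iterate y from -50 to 50, compute RHS = 3·y³ + 12, and check whether it is a (positive or negative) perfect cube.
Check small values of y:
  y = 0: RHS = 12 is not a perfect cube.
  y = 1: RHS = 15 is not a perfect cube.
  y = -1: RHS = 9 is not a perfect cube.
  y = 2: RHS = 36 is not a perfect cube.
  y = -2: RHS = -12 is not a perfect cube.
  y = 3: RHS = 93 is not a perfect cube.
  y = -3: RHS = -69 is not a perfect cube.
Continuing the search up to |y| = 50 finds no solutions either.
No (x, y) in the scanned range satisfies the equation.

No integer solutions with |y| ≤ 50.


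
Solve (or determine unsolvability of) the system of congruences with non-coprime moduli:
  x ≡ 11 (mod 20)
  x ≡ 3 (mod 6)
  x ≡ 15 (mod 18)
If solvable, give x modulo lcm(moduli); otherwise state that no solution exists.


Moduli 20, 6, 18 are not pairwise coprime, so CRT works modulo lcm(m_i) when all pairwise compatibility conditions hold.
Pairwise compatibility: gcd(m_i, m_j) must divide a_i - a_j for every pair.
Merge one congruence at a time:
  Start: x ≡ 11 (mod 20).
  Combine with x ≡ 3 (mod 6): gcd(20, 6) = 2; 3 - 11 = -8, which IS divisible by 2, so compatible.
    Write x = 11 + 20·t and substitute into x ≡ 3 (mod 6): 20·t ≡ 3 − 11 = -8 (mod 6).
    Divide the congruence (and modulus) by g = 2: 10·t ≡ -4 (mod 3).
    Reduce coefficients mod 3: 1·t ≡ 2 (mod 3).
    So t ≡ 2 (mod 3).
    Then x = 11 + 20·2 = 51, valid modulo lcm(20, 6) = 60: x ≡ 51 (mod 60).
  Combine with x ≡ 15 (mod 18): gcd(60, 18) = 6; 15 - 51 = -36, which IS divisible by 6, so compatible.
    Write x = 51 + 60·t and substitute into x ≡ 15 (mod 18): 60·t ≡ 15 − 51 = -36 (mod 18).
    Divide the congruence (and modulus) by g = 6: 10·t ≡ -6 (mod 3).
    Reduce coefficients mod 3: 1·t ≡ 0 (mod 3).
    So t ≡ 0 (mod 3).
    Then x = 51 + 60·0 = 51, valid modulo lcm(60, 18) = 180: x ≡ 51 (mod 180).
Verify: 51 mod 20 = 11, 51 mod 6 = 3, 51 mod 18 = 15.

x ≡ 51 (mod 180).


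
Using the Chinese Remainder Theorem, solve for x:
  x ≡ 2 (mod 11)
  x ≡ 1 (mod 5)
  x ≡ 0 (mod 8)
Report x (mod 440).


Moduli 11, 5, 8 are pairwise coprime; by CRT there is a unique solution modulo M = 11 · 5 · 8 = 440.
Solve pairwise, accumulating the modulus:
  Start with x ≡ 2 (mod 11).
  Combine with x ≡ 1 (mod 5): since gcd(11, 5) = 1, we get a unique residue mod 55.
    Write x = 2 + 11·t and substitute into x ≡ 1 (mod 5): 11·t ≡ 1 − 2 = -1 (mod 5).
    Reduce coefficients mod 5: 1·t ≡ 4 (mod 5).
    So t ≡ 4 (mod 5).
    Then x = 2 + 11·4 = 46, valid modulo lcm(11, 5) = 55: x ≡ 46 (mod 55).
  Combine with x ≡ 0 (mod 8): since gcd(55, 8) = 1, we get a unique residue mod 440.
    Write x = 46 + 55·t and substitute into x ≡ 0 (mod 8): 55·t ≡ 0 − 46 = -46 (mod 8).
    Reduce coefficients mod 8: 7·t ≡ 2 (mod 8).
    The inverse of 7 mod 8 is 7 (since 7·7 = 49 = 6·8 + 1), so t ≡ 7·2 = 14 ≡ 6 (mod 8).
    Then x = 46 + 55·6 = 376, valid modulo lcm(55, 8) = 440: x ≡ 376 (mod 440).
Verify: 376 mod 11 = 2 ✓, 376 mod 5 = 1 ✓, 376 mod 8 = 0 ✓.

x ≡ 376 (mod 440).


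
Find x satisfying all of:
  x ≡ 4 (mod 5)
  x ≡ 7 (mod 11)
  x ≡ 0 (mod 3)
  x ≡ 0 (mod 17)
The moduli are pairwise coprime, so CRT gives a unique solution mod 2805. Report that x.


Product of moduli M = 5 · 11 · 3 · 17 = 2805.
Merge one congruence at a time:
  Start: x ≡ 4 (mod 5).
  Combine with x ≡ 7 (mod 11); new modulus lcm = 55.
    Write x = 4 + 5·t and substitute into x ≡ 7 (mod 11): 5·t ≡ 7 − 4 = 3 (mod 11).
    The inverse of 5 mod 11 is 9 (since 5·9 = 45 = 4·11 + 1), so t ≡ 9·3 = 27 ≡ 5 (mod 11).
    Then x = 4 + 5·5 = 29, valid modulo lcm(5, 11) = 55: x ≡ 29 (mod 55).
  Combine with x ≡ 0 (mod 3); new modulus lcm = 165.
    Write x = 29 + 55·t and substitute into x ≡ 0 (mod 3): 55·t ≡ 0 − 29 = -29 (mod 3).
    Reduce coefficients mod 3: 1·t ≡ 1 (mod 3).
    So t ≡ 1 (mod 3).
    Then x = 29 + 55·1 = 84, valid modulo lcm(55, 3) = 165: x ≡ 84 (mod 165).
  Combine with x ≡ 0 (mod 17); new modulus lcm = 2805.
    Write x = 84 + 165·t and substitute into x ≡ 0 (mod 17): 165·t ≡ 0 − 84 = -84 (mod 17).
    Reduce coefficients mod 17: 12·t ≡ 1 (mod 17).
    The inverse of 12 mod 17 is 10 (since 12·10 = 120 = 7·17 + 1), so t ≡ 10·1 = 10 ≡ 10 (mod 17).
    Then x = 84 + 165·10 = 1734, valid modulo lcm(165, 17) = 2805: x ≡ 1734 (mod 2805).
Verify against each original: 1734 mod 5 = 4, 1734 mod 11 = 7, 1734 mod 3 = 0, 1734 mod 17 = 0.

x ≡ 1734 (mod 2805).


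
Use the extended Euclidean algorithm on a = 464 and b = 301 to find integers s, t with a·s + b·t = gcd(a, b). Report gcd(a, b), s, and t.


Euclidean algorithm on (464, 301) — divide until remainder is 0:
  464 = 1 · 301 + 163
  301 = 1 · 163 + 138
  163 = 1 · 138 + 25
  138 = 5 · 25 + 13
  25 = 1 · 13 + 12
  13 = 1 · 12 + 1
  12 = 12 · 1 + 0
gcd(464, 301) = 1.
Track Bezout coefficients alongside the remainders: start with r₀ = 464 = a·1 + b·0 (s = 1, t = 0) and r₁ = 301 = a·0 + b·1 (s = 0, t = 1); each new remainder r_{k+1} = r_{k-1} − q_k·r_k inherits s_{k+1} = s_{k-1} − q_k·s_k, t_{k+1} = t_{k-1} − q_k·t_k, so r_k = a·s_k + b·t_k at every step:
  q = 1: r = 163, s = 1 − 1·0 = 1, t = 0 − 1·1 = -1  (check: 464·1 + 301·(-1) = 163)
  q = 1: r = 138, s = 0 − 1·1 = -1, t = 1 − 1·(-1) = 2  (check: 464·(-1) + 301·2 = 138)
  q = 1: r = 25, s = 1 − 1·(-1) = 2, t = -1 − 1·2 = -3  (check: 464·2 + 301·(-3) = 25)
  q = 5: r = 13, s = -1 − 5·2 = -11, t = 2 − 5·(-3) = 17  (check: 464·(-11) + 301·17 = 13)
  q = 1: r = 12, s = 2 − 1·(-11) = 13, t = -3 − 1·17 = -20  (check: 464·13 + 301·(-20) = 12)
  q = 1: r = 1, s = -11 − 1·13 = -24, t = 17 − 1·(-20) = 37  (check: 464·(-24) + 301·37 = 1)
The row with r = 1 (the gcd) gives the Bezout coefficients s = -24, t = 37.
Result: 464 · (-24) + 301 · (37) = 1.

gcd(464, 301) = 1; s = -24, t = 37 (check: 464·(-24) + 301·37 = 1).


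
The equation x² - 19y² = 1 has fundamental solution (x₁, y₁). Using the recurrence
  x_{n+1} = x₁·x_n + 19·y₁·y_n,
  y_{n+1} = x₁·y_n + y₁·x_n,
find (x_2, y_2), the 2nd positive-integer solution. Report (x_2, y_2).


Step 1: Find the fundamental solution (x₁, y₁) of x² - 19y² = 1.
  Expand √19 as a continued fraction. a₀ = ⌊√19⌋ = 4; iterate m_{k+1} = d_k·a_k − m_k, d_{k+1} = (19 − m_{k+1}²)/d_k, a_{k+1} = ⌊(a₀ + m_{k+1})/d_{k+1}⌋ (starting m₀ = 0, d₀ = 1), with convergents p_k = a_k·p_{k-1} + p_{k-2}, q_k = a_k·q_{k-1} + q_{k-2} (p₋₁ = 1, q₋₁ = 0):
  k = 0: a₀ = 4; p₀/q₀ = 4/1; p₀² − 19·q₀² = 16 − 19 = -3.
  k = 1: m = 4, d = 3, a = ⌊(4 + 4)/3⌋ = 2; p/q = (2·4 + 1)/(2·1 + 0) = 9/2; p² − 19·q² = 81 − 76 = 5.
  k = 2: m = 2, d = 5, a = ⌊(4 + 2)/5⌋ = 1; p/q = (1·9 + 4)/(1·2 + 1) = 13/3; p² − 19·q² = 169 − 171 = -2.
  k = 3: m = 3, d = 2, a = ⌊(4 + 3)/2⌋ = 3; p/q = (3·13 + 9)/(3·3 + 2) = 48/11; p² − 19·q² = 2304 − 2299 = 5.
  k = 4: m = 3, d = 5, a = ⌊(4 + 3)/5⌋ = 1; p/q = (1·48 + 13)/(1·11 + 3) = 61/14; p² − 19·q² = 3721 − 3724 = -3.
  k = 5: m = 2, d = 3, a = ⌊(4 + 2)/3⌋ = 2; p/q = (2·61 + 48)/(2·14 + 11) = 170/39; p² − 19·q² = 28900 − 28899 = 1.
  The first convergent with p² − 19·q² = 1 gives the fundamental solution (x₁, y₁) = (170, 39).
Step 2: Apply the recurrence (x_{n+1}, y_{n+1}) = (x₁x_n + 19y₁y_n, x₁y_n + y₁x_n) repeatedly.
  From (x_1, y_1) = (170, 39): x_2 = 170·170 + 19·39·39 = 57799; y_2 = 170·39 + 39·170 = 13260.
Step 3: Verify x_2² - 19·y_2² = 3340724401 - 3340724400 = 1 (should be 1). ✓

(x_1, y_1) = (170, 39); (x_2, y_2) = (57799, 13260).


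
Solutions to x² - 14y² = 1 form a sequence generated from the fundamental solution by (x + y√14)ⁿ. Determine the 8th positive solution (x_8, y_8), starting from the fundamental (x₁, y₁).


Step 1: Find the fundamental solution (x₁, y₁) of x² - 14y² = 1.
  Expand √14 as a continued fraction. a₀ = ⌊√14⌋ = 3; iterate m_{k+1} = d_k·a_k − m_k, d_{k+1} = (14 − m_{k+1}²)/d_k, a_{k+1} = ⌊(a₀ + m_{k+1})/d_{k+1}⌋ (starting m₀ = 0, d₀ = 1), with convergents p_k = a_k·p_{k-1} + p_{k-2}, q_k = a_k·q_{k-1} + q_{k-2} (p₋₁ = 1, q₋₁ = 0):
  k = 0: a₀ = 3; p₀/q₀ = 3/1; p₀² − 14·q₀² = 9 − 14 = -5.
  k = 1: m = 3, d = 5, a = ⌊(3 + 3)/5⌋ = 1; p/q = (1·3 + 1)/(1·1 + 0) = 4/1; p² − 14·q² = 16 − 14 = 2.
  k = 2: m = 2, d = 2, a = ⌊(3 + 2)/2⌋ = 2; p/q = (2·4 + 3)/(2·1 + 1) = 11/3; p² − 14·q² = 121 − 126 = -5.
  k = 3: m = 2, d = 5, a = ⌊(3 + 2)/5⌋ = 1; p/q = (1·11 + 4)/(1·3 + 1) = 15/4; p² − 14·q² = 225 − 224 = 1.
  The first convergent with p² − 14·q² = 1 gives the fundamental solution (x₁, y₁) = (15, 4).
Step 2: Apply the recurrence (x_{n+1}, y_{n+1}) = (x₁x_n + 14y₁y_n, x₁y_n + y₁x_n) repeatedly.
  From (x_1, y_1) = (15, 4): x_2 = 15·15 + 14·4·4 = 449; y_2 = 15·4 + 4·15 = 120.
  From (x_2, y_2) = (449, 120): x_3 = 15·449 + 14·4·120 = 13455; y_3 = 15·120 + 4·449 = 3596.
  From (x_3, y_3) = (13455, 3596): x_4 = 15·13455 + 14·4·3596 = 403201; y_4 = 15·3596 + 4·13455 = 107760.
  From (x_4, y_4) = (403201, 107760): x_5 = 15·403201 + 14·4·107760 = 12082575; y_5 = 15·107760 + 4·403201 = 3229204.
  From (x_5, y_5) = (12082575, 3229204): x_6 = 15·12082575 + 14·4·3229204 = 362074049; y_6 = 15·3229204 + 4·12082575 = 96768360.
  From (x_6, y_6) = (362074049, 96768360): x_7 = 15·362074049 + 14·4·96768360 = 10850138895; y_7 = 15·96768360 + 4·362074049 = 2899821596.
  From (x_7, y_7) = (10850138895, 2899821596): x_8 = 15·10850138895 + 14·4·2899821596 = 325142092801; y_8 = 15·2899821596 + 4·10850138895 = 86897879520.
Step 3: Verify x_8² - 14·y_8² = 105717380511014096025601 - 105717380511014096025600 = 1 (should be 1). ✓

(x_1, y_1) = (15, 4); (x_8, y_8) = (325142092801, 86897879520).


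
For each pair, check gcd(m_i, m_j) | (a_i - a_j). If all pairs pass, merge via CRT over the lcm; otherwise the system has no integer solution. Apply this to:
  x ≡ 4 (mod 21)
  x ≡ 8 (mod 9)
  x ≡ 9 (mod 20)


Moduli 21, 9, 20 are not pairwise coprime, so CRT works modulo lcm(m_i) when all pairwise compatibility conditions hold.
Pairwise compatibility: gcd(m_i, m_j) must divide a_i - a_j for every pair.
Merge one congruence at a time:
  Start: x ≡ 4 (mod 21).
  Combine with x ≡ 8 (mod 9): gcd(21, 9) = 3, and 8 - 4 = 4 is NOT divisible by 3.
    ⇒ system is inconsistent (no integer solution).

No solution (the system is inconsistent).


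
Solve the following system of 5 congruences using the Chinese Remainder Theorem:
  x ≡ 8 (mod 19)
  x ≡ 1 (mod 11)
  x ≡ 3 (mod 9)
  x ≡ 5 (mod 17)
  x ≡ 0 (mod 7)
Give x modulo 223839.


Product of moduli M = 19 · 11 · 9 · 17 · 7 = 223839.
Merge one congruence at a time:
  Start: x ≡ 8 (mod 19).
  Combine with x ≡ 1 (mod 11); new modulus lcm = 209.
    Write x = 8 + 19·t and substitute into x ≡ 1 (mod 11): 19·t ≡ 1 − 8 = -7 (mod 11).
    Reduce coefficients mod 11: 8·t ≡ 4 (mod 11).
    The inverse of 8 mod 11 is 7 (since 8·7 = 56 = 5·11 + 1), so t ≡ 7·4 = 28 ≡ 6 (mod 11).
    Then x = 8 + 19·6 = 122, valid modulo lcm(19, 11) = 209: x ≡ 122 (mod 209).
  Combine with x ≡ 3 (mod 9); new modulus lcm = 1881.
    Write x = 122 + 209·t and substitute into x ≡ 3 (mod 9): 209·t ≡ 3 − 122 = -119 (mod 9).
    Reduce coefficients mod 9: 2·t ≡ 7 (mod 9).
    The inverse of 2 mod 9 is 5 (since 2·5 = 10 = 1·9 + 1), so t ≡ 5·7 = 35 ≡ 8 (mod 9).
    Then x = 122 + 209·8 = 1794, valid modulo lcm(209, 9) = 1881: x ≡ 1794 (mod 1881).
  Combine with x ≡ 5 (mod 17); new modulus lcm = 31977.
    Write x = 1794 + 1881·t and substitute into x ≡ 5 (mod 17): 1881·t ≡ 5 − 1794 = -1789 (mod 17).
    Reduce coefficients mod 17: 11·t ≡ 13 (mod 17).
    The inverse of 11 mod 17 is 14 (since 11·14 = 154 = 9·17 + 1), so t ≡ 14·13 = 182 ≡ 12 (mod 17).
    Then x = 1794 + 1881·12 = 24366, valid modulo lcm(1881, 17) = 31977: x ≡ 24366 (mod 31977).
  Combine with x ≡ 0 (mod 7); new modulus lcm = 223839.
    Write x = 24366 + 31977·t and substitute into x ≡ 0 (mod 7): 31977·t ≡ 0 − 24366 = -24366 (mod 7).
    Reduce coefficients mod 7: 1·t ≡ 1 (mod 7).
    So t ≡ 1 (mod 7).
    Then x = 24366 + 31977·1 = 56343, valid modulo lcm(31977, 7) = 223839: x ≡ 56343 (mod 223839).
Verify against each original: 56343 mod 19 = 8, 56343 mod 11 = 1, 56343 mod 9 = 3, 56343 mod 17 = 5, 56343 mod 7 = 0.

x ≡ 56343 (mod 223839).


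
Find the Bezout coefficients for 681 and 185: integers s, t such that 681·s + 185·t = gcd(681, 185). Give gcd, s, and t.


Euclidean algorithm on (681, 185) — divide until remainder is 0:
  681 = 3 · 185 + 126
  185 = 1 · 126 + 59
  126 = 2 · 59 + 8
  59 = 7 · 8 + 3
  8 = 2 · 3 + 2
  3 = 1 · 2 + 1
  2 = 2 · 1 + 0
gcd(681, 185) = 1.
Track Bezout coefficients alongside the remainders: start with r₀ = 681 = a·1 + b·0 (s = 1, t = 0) and r₁ = 185 = a·0 + b·1 (s = 0, t = 1); each new remainder r_{k+1} = r_{k-1} − q_k·r_k inherits s_{k+1} = s_{k-1} − q_k·s_k, t_{k+1} = t_{k-1} − q_k·t_k, so r_k = a·s_k + b·t_k at every step:
  q = 3: r = 126, s = 1 − 3·0 = 1, t = 0 − 3·1 = -3  (check: 681·1 + 185·(-3) = 126)
  q = 1: r = 59, s = 0 − 1·1 = -1, t = 1 − 1·(-3) = 4  (check: 681·(-1) + 185·4 = 59)
  q = 2: r = 8, s = 1 − 2·(-1) = 3, t = -3 − 2·4 = -11  (check: 681·3 + 185·(-11) = 8)
  q = 7: r = 3, s = -1 − 7·3 = -22, t = 4 − 7·(-11) = 81  (check: 681·(-22) + 185·81 = 3)
  q = 2: r = 2, s = 3 − 2·(-22) = 47, t = -11 − 2·81 = -173  (check: 681·47 + 185·(-173) = 2)
  q = 1: r = 1, s = -22 − 1·47 = -69, t = 81 − 1·(-173) = 254  (check: 681·(-69) + 185·254 = 1)
The row with r = 1 (the gcd) gives the Bezout coefficients s = -69, t = 254.
Result: 681 · (-69) + 185 · (254) = 1.

gcd(681, 185) = 1; s = -69, t = 254 (check: 681·(-69) + 185·254 = 1).


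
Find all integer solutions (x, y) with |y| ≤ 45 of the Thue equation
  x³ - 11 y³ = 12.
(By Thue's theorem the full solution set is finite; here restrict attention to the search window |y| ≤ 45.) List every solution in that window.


The equation is x³ - 11y³ = 12. For fixed y, x³ = 11·y³ + 12, so a solution requires the RHS to be a perfect cube.
Strategy: iterate y from -45 to 45, compute RHS = 11·y³ + 12, and check whether it is a (positive or negative) perfect cube.
Check small values of y:
  y = 0: RHS = 12 is not a perfect cube.
  y = 1: RHS = 23 is not a perfect cube.
  y = -1: RHS = 1 = (1)³ ⇒ x = 1 works.
  y = 2: RHS = 100 is not a perfect cube.
  y = -2: RHS = -76 is not a perfect cube.
  y = 3: RHS = 309 is not a perfect cube.
  y = -3: RHS = -285 is not a perfect cube.
Continuing the search up to |y| = 45 finds no further solutions beyond those listed.
Collected solutions: (1, -1).

Solutions (with |y| ≤ 45): (1, -1).


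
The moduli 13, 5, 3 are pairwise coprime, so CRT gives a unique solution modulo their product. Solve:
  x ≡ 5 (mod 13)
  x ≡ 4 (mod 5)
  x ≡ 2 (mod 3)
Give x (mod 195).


Moduli 13, 5, 3 are pairwise coprime; by CRT there is a unique solution modulo M = 13 · 5 · 3 = 195.
Solve pairwise, accumulating the modulus:
  Start with x ≡ 5 (mod 13).
  Combine with x ≡ 4 (mod 5): since gcd(13, 5) = 1, we get a unique residue mod 65.
    Write x = 5 + 13·t and substitute into x ≡ 4 (mod 5): 13·t ≡ 4 − 5 = -1 (mod 5).
    Reduce coefficients mod 5: 3·t ≡ 4 (mod 5).
    The inverse of 3 mod 5 is 2 (since 3·2 = 6 = 1·5 + 1), so t ≡ 2·4 = 8 ≡ 3 (mod 5).
    Then x = 5 + 13·3 = 44, valid modulo lcm(13, 5) = 65: x ≡ 44 (mod 65).
  Combine with x ≡ 2 (mod 3): since gcd(65, 3) = 1, we get a unique residue mod 195.
    Write x = 44 + 65·t and substitute into x ≡ 2 (mod 3): 65·t ≡ 2 − 44 = -42 (mod 3).
    Reduce coefficients mod 3: 2·t ≡ 0 (mod 3).
    The inverse of 2 mod 3 is 2 (since 2·2 = 4 = 1·3 + 1), so t ≡ 2·0 = 0 ≡ 0 (mod 3).
    Then x = 44 + 65·0 = 44, valid modulo lcm(65, 3) = 195: x ≡ 44 (mod 195).
Verify: 44 mod 13 = 5 ✓, 44 mod 5 = 4 ✓, 44 mod 3 = 2 ✓.

x ≡ 44 (mod 195).


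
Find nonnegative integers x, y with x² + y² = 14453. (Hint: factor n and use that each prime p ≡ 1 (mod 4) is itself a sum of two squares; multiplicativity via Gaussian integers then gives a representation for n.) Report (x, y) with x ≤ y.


Step 1: Factor n = 14453 = 97 · 149.
Step 2: Check the mod-4 condition on each prime factor: 97 ≡ 1 (mod 4), exponent 1; 149 ≡ 1 (mod 4), exponent 1.
All primes ≡ 3 (mod 4) appear to even exponent (or don't appear), so by the two-squares theorem n IS expressible as a sum of two squares.
Step 3: Build a representation. Here n = 97 · 149 is a product of primes ≡ 1 (mod 4). Each prime p ≡ 1 (mod 4) is itself a sum of two squares; find a² by testing p − a² for a perfect square:
  97: 97 − 1² = 96, 97 − 2² = 93, 97 − 3² = 88, 97 − 4² = 81 = 9² ⇒ 97 = 4² + 9².
  149: 149 − 1² = 148, 149 − 2² = 145, 149 − 3² = 140, 149 − 4² = 133, 149 − 5² = 124, 149 − 6² = 113, 149 − 7² = 100 = 10² ⇒ 149 = 7² + 10².
  Combine using the Brahmagupta–Fibonacci identity (a² + b²)(c² + d²) = (ac − bd)² + (ad + bc)² = (ac + bd)² + (ad − bc)²:
  97 · 149 = 14453: from (4² + 9²)(7² + 10²), take (4·7 − 9·10, 4·10 + 9·7) = (28 − 90, 40 + 63) = (-62, 103); dropping signs (only squares matter) gives (62, 103); check 62² + 103² = 3844 + 10609 = 14453 ✓.
Step 4: Order so x ≤ y and verify: 62² + 103² = 3844 + 10609 = 14453 = n. ✓

n = 14453 = 62² + 103² (one valid representation with x ≤ y).


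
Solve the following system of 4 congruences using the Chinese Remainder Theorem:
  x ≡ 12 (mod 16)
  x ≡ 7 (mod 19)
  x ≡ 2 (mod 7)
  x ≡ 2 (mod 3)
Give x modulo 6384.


Product of moduli M = 16 · 19 · 7 · 3 = 6384.
Merge one congruence at a time:
  Start: x ≡ 12 (mod 16).
  Combine with x ≡ 7 (mod 19); new modulus lcm = 304.
    Write x = 12 + 16·t and substitute into x ≡ 7 (mod 19): 16·t ≡ 7 − 12 = -5 (mod 19).
    Reduce coefficients mod 19: 16·t ≡ 14 (mod 19).
    The inverse of 16 mod 19 is 6 (since 16·6 = 96 = 5·19 + 1), so t ≡ 6·14 = 84 ≡ 8 (mod 19).
    Then x = 12 + 16·8 = 140, valid modulo lcm(16, 19) = 304: x ≡ 140 (mod 304).
  Combine with x ≡ 2 (mod 7); new modulus lcm = 2128.
    Write x = 140 + 304·t and substitute into x ≡ 2 (mod 7): 304·t ≡ 2 − 140 = -138 (mod 7).
    Reduce coefficients mod 7: 3·t ≡ 2 (mod 7).
    The inverse of 3 mod 7 is 5 (since 3·5 = 15 = 2·7 + 1), so t ≡ 5·2 = 10 ≡ 3 (mod 7).
    Then x = 140 + 304·3 = 1052, valid modulo lcm(304, 7) = 2128: x ≡ 1052 (mod 2128).
  Combine with x ≡ 2 (mod 3); new modulus lcm = 6384.
    Write x = 1052 + 2128·t and substitute into x ≡ 2 (mod 3): 2128·t ≡ 2 − 1052 = -1050 (mod 3).
    Reduce coefficients mod 3: 1·t ≡ 0 (mod 3).
    So t ≡ 0 (mod 3).
    Then x = 1052 + 2128·0 = 1052, valid modulo lcm(2128, 3) = 6384: x ≡ 1052 (mod 6384).
Verify against each original: 1052 mod 16 = 12, 1052 mod 19 = 7, 1052 mod 7 = 2, 1052 mod 3 = 2.

x ≡ 1052 (mod 6384).
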